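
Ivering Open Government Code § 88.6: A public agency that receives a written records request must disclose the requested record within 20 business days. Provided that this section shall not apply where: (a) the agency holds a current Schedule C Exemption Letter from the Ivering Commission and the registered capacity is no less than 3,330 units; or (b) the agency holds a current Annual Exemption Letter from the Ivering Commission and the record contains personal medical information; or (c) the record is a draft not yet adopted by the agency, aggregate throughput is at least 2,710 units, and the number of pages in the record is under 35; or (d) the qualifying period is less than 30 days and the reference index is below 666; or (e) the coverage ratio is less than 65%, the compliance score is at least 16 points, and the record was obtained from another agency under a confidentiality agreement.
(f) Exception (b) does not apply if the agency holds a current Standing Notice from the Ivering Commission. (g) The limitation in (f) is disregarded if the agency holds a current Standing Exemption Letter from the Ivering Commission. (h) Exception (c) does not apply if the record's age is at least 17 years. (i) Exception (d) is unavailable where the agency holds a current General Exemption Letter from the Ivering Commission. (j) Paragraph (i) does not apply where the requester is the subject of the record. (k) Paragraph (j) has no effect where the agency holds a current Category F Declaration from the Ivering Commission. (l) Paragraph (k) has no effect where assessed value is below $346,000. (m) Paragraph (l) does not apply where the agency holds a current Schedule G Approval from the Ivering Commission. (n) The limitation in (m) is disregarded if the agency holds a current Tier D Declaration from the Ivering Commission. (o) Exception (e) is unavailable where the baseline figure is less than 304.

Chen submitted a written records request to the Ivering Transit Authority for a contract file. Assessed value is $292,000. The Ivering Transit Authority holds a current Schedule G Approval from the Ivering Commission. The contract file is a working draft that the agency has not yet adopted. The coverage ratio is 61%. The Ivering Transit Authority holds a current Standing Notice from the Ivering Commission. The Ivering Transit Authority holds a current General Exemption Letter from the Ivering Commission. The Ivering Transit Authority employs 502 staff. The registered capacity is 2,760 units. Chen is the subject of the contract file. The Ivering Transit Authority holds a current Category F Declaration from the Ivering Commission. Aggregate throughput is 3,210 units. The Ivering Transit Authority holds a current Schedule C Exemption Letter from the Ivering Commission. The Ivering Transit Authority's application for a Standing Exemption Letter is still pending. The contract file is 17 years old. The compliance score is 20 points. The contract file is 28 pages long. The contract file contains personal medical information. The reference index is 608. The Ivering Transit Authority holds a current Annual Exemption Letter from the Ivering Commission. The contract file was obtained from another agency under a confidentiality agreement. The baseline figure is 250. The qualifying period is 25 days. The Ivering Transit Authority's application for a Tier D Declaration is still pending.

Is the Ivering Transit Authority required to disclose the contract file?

Exception (a) does not apply: the registered capacity is 2,760 units, short of 3,330 units.
Exception (b)'s conditions are all satisfied: a current Annual Exemption Letter is held; the contract file contains personal medical information. But applying paragraphs (f)–(g): (f) is engaged — a current Standing Notice is held. (g), which would lift (f), does not operate here — no current Standing Exemption Letter is held. Exception (b) does not apply.
Exception (c) is satisfied on its face — the contract file is an unadopted draft; aggregate throughput is 3,210 units, meeting the 2,710 units threshold; the number of pages in the record is 28, under the 35 limit. Turning to paragraph (h): (h) operates against (c): the record's age is 17 years, meeting the 17 years threshold. So (c) is unavailable.
Exception (d) is satisfied on its face — the qualifying period is 25 days, less than the 30 days limit; the reference index is 608, below the 666 limit. However, paragraphs (i)–(n) must be considered: (i) is triggered — a current General Exemption Letter is held. (j) would limit (i) — Chen is the subject of the contract file — but (k) sets (j) aside: (k) operates against (j): a current Category F Declaration is held. (l) would limit (k) — assessed value is $292,000, below the $346,000 limit — but (m) sets (l) aside: (m) operates against (l): a current Schedule G Approval is held. (n) is not triggered (there is no Tier D Declaration in force), so (m) stands. (d) is therefore removed.
Exception (e) is satisfied on its face — the coverage ratio is 61%, less than the 65% limit; the compliance score is 20 points, meeting the 16 points threshold; the contract file was obtained under a confidentiality agreement. But applying paragraph (o): (o) is triggered — the baseline figure is 250, less than the 304 limit. So (e) is unavailable.
None of the exceptions is available; § 88.6 applies in full.

Yes — the Ivering Transit Authority must disclose the contract file.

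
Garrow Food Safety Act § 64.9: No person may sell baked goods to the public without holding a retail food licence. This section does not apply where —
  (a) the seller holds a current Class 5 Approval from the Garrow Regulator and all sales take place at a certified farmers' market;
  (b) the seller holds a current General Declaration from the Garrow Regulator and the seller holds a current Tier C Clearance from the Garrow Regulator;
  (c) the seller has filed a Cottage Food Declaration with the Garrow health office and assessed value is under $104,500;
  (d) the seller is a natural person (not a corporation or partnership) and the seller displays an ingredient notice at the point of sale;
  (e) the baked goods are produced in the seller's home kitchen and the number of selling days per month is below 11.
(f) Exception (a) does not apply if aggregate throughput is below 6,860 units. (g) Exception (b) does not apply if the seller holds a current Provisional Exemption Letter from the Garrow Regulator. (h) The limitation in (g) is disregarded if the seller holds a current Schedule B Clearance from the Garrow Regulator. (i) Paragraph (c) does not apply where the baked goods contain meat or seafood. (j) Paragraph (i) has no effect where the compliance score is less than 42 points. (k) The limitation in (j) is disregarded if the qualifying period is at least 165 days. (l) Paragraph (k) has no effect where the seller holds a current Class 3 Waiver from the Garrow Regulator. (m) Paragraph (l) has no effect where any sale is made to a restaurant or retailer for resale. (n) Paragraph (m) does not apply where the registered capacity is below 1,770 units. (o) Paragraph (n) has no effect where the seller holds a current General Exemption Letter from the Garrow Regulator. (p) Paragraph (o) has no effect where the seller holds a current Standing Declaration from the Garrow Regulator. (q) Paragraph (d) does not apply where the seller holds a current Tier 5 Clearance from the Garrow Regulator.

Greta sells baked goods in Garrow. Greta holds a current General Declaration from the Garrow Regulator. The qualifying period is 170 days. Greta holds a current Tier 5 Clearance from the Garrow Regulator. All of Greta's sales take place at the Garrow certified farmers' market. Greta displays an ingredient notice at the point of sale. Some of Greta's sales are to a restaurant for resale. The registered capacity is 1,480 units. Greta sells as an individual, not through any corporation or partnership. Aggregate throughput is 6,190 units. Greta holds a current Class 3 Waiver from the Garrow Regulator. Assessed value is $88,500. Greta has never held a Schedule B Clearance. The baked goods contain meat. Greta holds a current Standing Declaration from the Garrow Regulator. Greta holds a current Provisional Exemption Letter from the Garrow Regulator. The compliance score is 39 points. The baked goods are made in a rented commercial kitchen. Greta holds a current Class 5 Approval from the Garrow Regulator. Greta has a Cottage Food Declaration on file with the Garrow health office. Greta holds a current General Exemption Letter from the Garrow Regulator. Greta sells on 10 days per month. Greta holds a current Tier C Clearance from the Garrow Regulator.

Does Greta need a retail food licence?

No — exception (c) applies; Greta is not required to hold a retail food licence.

Exception (a): a current Class 5 Approval is held; all sales are at a certified farmers' market — every condition holds. But: (f) operates against (a): aggregate throughput is 6,190 units, below the 6,860 units limit. (a) is therefore removed.
Exception (b) is satisfied on its face — a current General Declaration is held; a current Tier C Clearance is held. But applying paragraphs (g)–(h): (g) operates against (b): a current Provisional Exemption Letter is held. (h) does not operate here (no current Schedule B Clearance is held), so (g) stands. Exception (b) does not apply.
All of (c)'s requirements are met (a Cottage Food Declaration is on file; assessed value is $88,500, under the $104,500 limit). Under paragraphs (i)–(p): (i) is triggered (the baked goods contain meat), but is displaced by (j): (j) is triggered — the compliance score is 39 points, less than the 42 points limit. (k) would limit (j) — the qualifying period is 170 days, meeting the 165 days threshold — but (l) sets (k) aside: (l) operates against (k): a current Class 3 Waiver is held. (m) would limit (l) — some sales are to a restaurant for resale — but (n) sets (m) aside: (n) applies — the registered capacity is 1,480 units, below the 1,770 units limit. (o) operates (a current General Exemption Letter is held), but is set aside by (p): (p) is engaged — a current Standing Declaration is held. So (c) applies.
All of (d)'s requirements are met (the seller is a natural person; an ingredient notice is displayed). Turning to paragraph (q): (q) applies — a current Tier 5 Clearance is held. (d) is therefore removed.
Exception (e) requires that the baked goods are produced in the seller's home kitchen; but the baked goods are made in a commercial kitchen, not a home kitchen, so (e) is unavailable.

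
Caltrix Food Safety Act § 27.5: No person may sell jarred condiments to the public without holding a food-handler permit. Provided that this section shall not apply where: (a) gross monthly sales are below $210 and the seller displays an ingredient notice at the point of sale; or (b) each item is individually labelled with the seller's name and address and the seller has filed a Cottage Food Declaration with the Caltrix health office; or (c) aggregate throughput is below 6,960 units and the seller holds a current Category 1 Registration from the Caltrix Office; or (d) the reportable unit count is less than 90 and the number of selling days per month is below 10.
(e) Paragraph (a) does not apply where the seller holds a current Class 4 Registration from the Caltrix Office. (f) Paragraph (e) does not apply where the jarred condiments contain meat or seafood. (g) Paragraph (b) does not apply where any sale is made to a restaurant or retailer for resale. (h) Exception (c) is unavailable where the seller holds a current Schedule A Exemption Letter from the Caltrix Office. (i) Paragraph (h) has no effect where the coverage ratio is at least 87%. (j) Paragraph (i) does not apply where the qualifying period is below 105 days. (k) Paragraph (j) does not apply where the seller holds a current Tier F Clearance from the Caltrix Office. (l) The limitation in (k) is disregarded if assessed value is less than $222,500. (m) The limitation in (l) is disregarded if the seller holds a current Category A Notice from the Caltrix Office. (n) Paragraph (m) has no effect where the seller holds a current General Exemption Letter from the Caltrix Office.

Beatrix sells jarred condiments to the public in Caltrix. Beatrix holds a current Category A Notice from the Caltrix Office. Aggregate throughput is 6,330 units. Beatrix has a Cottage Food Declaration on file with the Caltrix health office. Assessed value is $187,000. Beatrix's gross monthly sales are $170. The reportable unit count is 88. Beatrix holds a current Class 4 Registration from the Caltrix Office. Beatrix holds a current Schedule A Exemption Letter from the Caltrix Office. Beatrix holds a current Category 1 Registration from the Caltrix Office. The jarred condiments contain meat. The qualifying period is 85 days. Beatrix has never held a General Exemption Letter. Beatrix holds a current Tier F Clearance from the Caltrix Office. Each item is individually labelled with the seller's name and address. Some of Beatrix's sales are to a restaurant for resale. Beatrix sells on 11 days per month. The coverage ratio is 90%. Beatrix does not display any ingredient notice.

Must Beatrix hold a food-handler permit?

Exception (a) requires that the seller displays an ingredient notice at the point of sale; but no ingredient notice is displayed, so (a) is unavailable.
Exception (b): items are individually labelled; a Cottage Food Declaration is on file — every condition holds. But applying paragraph (g): (g) operates against (b): some sales are to a restaurant for resale. So (b) is unavailable.
Exception (c) is satisfied on its face — aggregate throughput is 6,330 units, below the 6,960 units limit; a current Category 1 Registration is held. As to paragraphs (h)–(n): (h) is engaged (a current Schedule A Exemption Letter is held), but is set aside by (i): (i) operates against (h): the coverage ratio is 90%, meeting the 87% threshold. (j) would limit (i) — the qualifying period is 85 days, below the 105 days limit — but (k) sets (j) aside: (k) operates against (j): a current Tier F Clearance is held. (l) would limit (k) — assessed value is $187,000, less than the $222,500 limit — but (m) sets (l) aside: (m) operates against (l): a current Category A Notice is held. (n), which would lift (m), is not engaged — there is no General Exemption Letter in force. So (c) applies.
Exception (d) does not apply: the number of selling days per month is 11, not below 10.

No — exception (c) applies; Beatrix is not required to hold a food-handler permit.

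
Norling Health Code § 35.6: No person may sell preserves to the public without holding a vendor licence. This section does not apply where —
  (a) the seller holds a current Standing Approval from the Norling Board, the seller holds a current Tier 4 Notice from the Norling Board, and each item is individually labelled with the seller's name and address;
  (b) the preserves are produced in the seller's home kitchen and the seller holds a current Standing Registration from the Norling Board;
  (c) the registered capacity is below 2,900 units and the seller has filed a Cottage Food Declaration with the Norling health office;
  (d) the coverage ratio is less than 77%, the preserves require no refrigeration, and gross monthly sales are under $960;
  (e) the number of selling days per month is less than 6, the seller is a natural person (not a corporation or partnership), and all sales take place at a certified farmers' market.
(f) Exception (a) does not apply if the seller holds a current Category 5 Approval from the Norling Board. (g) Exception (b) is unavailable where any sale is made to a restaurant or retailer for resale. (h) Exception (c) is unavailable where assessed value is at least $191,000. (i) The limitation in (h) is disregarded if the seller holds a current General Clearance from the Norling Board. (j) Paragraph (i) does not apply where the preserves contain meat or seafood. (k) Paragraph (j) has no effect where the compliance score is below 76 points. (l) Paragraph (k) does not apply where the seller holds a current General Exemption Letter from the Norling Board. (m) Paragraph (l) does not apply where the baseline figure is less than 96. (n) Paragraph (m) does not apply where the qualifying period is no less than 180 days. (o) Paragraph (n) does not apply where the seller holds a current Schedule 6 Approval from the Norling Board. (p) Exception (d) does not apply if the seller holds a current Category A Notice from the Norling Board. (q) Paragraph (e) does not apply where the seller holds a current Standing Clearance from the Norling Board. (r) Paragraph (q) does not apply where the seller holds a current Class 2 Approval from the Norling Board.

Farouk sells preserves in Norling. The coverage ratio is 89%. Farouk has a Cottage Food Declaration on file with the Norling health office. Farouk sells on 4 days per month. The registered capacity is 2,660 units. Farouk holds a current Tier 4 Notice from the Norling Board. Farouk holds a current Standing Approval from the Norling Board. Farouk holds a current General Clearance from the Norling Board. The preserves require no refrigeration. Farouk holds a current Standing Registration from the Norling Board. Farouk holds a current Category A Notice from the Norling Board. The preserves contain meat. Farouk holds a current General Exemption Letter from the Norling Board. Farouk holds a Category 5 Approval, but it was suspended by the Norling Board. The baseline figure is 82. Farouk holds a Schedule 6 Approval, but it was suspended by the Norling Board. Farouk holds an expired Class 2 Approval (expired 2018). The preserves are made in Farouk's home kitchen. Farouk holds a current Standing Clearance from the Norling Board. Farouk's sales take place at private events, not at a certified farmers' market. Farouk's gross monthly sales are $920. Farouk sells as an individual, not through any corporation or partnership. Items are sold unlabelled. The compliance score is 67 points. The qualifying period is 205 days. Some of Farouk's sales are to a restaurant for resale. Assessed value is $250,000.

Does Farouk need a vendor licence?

Yes — Farouk must hold a vendor licence.

Exception (a) requires that each item is individually labelled with the seller's name and address; but items are sold unlabelled, so (a) is unavailable.
All of (b)'s requirements are met (the preserves are home-kitchen produced; a current Standing Registration is held). But applying paragraph (g): (g) operates against (b): some sales are to a restaurant for resale. Exception (b) does not apply.
Exception (c): the registered capacity is 2,660 units, below the 2,900 units limit; a Cottage Food Declaration is on file — every condition holds. But applying paragraphs (h)–(o): (h) is engaged — assessed value is $250,000, meeting the $191,000 threshold. (i) operates (a current General Clearance is held), but is set aside by (j): (j) operates against (i): the preserves contain meat. (k) would limit (j) — the compliance score is 67 points, below the 76 points limit — but (l) sets (k) aside: (l) is engaged — a current General Exemption Letter is held. (m) is triggered (the baseline figure is 82, less than the 96 limit), but is overridden by (n): (n) is engaged — the qualifying period is 205 days, meeting the 180 days threshold. (o) is not engaged (no current Schedule 6 Approval is held), so (n) stands. So (c) is unavailable.
Exception (d) fails — the coverage ratio is 89%, not less than 77%.
Exception (e) does not apply: sales are at private events, not a certified farmers' market.
None of the exceptions is available; § 35.6 applies in full.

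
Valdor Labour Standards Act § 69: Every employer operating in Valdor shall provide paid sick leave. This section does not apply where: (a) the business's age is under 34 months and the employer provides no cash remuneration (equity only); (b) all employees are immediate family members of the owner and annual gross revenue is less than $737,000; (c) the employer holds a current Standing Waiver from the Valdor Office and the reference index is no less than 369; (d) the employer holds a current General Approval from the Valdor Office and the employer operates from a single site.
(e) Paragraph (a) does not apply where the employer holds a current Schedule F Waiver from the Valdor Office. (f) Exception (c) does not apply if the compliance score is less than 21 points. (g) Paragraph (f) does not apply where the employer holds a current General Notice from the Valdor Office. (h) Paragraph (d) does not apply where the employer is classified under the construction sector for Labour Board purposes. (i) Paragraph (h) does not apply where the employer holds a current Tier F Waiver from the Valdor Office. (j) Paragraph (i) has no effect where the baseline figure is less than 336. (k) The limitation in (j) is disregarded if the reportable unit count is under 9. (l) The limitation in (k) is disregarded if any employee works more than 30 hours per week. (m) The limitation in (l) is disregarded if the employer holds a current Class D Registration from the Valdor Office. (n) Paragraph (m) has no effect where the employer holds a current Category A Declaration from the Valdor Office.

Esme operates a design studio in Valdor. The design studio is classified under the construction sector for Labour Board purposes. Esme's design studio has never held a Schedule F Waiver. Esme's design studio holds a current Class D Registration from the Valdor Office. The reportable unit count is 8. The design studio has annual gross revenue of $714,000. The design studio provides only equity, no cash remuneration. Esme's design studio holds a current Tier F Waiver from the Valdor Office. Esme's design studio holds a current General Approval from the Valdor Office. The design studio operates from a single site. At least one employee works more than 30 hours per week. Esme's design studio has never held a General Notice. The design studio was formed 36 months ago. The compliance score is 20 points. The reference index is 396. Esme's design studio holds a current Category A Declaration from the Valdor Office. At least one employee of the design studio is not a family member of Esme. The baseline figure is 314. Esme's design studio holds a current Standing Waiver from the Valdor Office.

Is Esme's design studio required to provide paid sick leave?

Yes — Esme's design studio must provide paid sick leave.

Exception (a) does not apply: the business's age is 36 months, not under 34 months.
Exception (b) fails — at least one employee is not a family member.
Exception (c): a current Standing Waiver is held; the reference index is 396, meeting the 369 threshold — every condition holds. But applying paragraphs (f)–(g): (f) operates — the compliance score is 20 points, less than the 21 points limit. (g), which would lift (f), is not engaged — there is no General Notice in force. Exception (c) does not apply.
Exception (d) is satisfied on its face — a current General Approval is held; the employer operates from a single site. Turning to paragraphs (h)–(n): (h) is triggered — the design studio is classified under the construction sector. (i) is triggered (a current Tier F Waiver is held), but is displaced by (j): (j) operates — the baseline figure is 314, less than the 336 limit. (k) is triggered (the reportable unit count is 8, under the 9 limit), but is displaced by (l): (l) applies — at least one employee exceeds 30 hours/week. (m) would limit (l) — a current Class D Registration is held — but (n) sets (m) aside: (n) is engaged — a current Category A Declaration is held. So (d) is unavailable.
No exception applies. The general rule governs.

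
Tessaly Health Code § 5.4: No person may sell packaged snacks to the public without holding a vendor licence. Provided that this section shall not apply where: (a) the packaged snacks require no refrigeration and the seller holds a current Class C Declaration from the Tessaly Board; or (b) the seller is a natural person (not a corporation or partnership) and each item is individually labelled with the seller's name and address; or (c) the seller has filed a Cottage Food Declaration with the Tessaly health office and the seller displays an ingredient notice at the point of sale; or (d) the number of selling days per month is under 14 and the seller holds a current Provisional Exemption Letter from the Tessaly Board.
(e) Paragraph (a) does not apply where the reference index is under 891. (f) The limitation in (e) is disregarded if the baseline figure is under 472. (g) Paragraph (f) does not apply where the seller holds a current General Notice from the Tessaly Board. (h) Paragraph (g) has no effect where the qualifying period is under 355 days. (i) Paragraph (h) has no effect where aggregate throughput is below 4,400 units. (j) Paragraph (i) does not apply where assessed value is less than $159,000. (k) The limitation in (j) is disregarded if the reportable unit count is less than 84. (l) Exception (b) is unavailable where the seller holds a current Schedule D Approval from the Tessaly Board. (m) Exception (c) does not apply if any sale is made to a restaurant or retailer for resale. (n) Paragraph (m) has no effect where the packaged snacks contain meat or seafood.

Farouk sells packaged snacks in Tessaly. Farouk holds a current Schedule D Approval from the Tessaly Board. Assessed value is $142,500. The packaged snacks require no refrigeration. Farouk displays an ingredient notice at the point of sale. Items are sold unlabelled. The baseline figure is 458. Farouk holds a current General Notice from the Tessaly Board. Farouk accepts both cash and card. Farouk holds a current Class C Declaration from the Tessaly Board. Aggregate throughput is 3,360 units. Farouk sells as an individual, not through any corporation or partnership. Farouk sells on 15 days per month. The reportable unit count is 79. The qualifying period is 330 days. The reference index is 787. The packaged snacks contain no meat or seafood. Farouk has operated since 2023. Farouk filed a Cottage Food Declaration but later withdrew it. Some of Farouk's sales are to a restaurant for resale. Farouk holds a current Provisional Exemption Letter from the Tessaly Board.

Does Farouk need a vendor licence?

Yes — Farouk must hold a vendor licence.

All of (a)'s requirements are met (the packaged snacks are shelf-stable; a current Class C Declaration is held). Turning to paragraphs (e)–(k): (e) applies — the reference index is 787, under the 891 limit. (f) is triggered (the baseline figure is 458, under the 472 limit), but is overridden by (g): (g) operates against (f): a current General Notice is held. (h) is engaged (the qualifying period is 330 days, under the 355 days limit), but is displaced by (i): (i) operates against (h): aggregate throughput is 3,360 units, below the 4,400 units limit. (j) would limit (i) — assessed value is $142,500, less than the $159,000 limit — but (k) sets (j) aside: (k) is triggered — the reportable unit count is 79, less than the 84 limit. So (a) is unavailable.
Exception (b) requires that each item is individually labelled with the seller's name and address; but items are sold unlabelled, so (b) is unavailable.
Exception (c) requires that the seller has filed a Cottage Food Declaration with the Tessaly health office; but the Cottage Food Declaration was withdrawn, so (c) is unavailable.
Exception (d) does not apply: the number of selling days per month is 15, not under 14.
None of the exceptions is available; § 5.4 applies in full.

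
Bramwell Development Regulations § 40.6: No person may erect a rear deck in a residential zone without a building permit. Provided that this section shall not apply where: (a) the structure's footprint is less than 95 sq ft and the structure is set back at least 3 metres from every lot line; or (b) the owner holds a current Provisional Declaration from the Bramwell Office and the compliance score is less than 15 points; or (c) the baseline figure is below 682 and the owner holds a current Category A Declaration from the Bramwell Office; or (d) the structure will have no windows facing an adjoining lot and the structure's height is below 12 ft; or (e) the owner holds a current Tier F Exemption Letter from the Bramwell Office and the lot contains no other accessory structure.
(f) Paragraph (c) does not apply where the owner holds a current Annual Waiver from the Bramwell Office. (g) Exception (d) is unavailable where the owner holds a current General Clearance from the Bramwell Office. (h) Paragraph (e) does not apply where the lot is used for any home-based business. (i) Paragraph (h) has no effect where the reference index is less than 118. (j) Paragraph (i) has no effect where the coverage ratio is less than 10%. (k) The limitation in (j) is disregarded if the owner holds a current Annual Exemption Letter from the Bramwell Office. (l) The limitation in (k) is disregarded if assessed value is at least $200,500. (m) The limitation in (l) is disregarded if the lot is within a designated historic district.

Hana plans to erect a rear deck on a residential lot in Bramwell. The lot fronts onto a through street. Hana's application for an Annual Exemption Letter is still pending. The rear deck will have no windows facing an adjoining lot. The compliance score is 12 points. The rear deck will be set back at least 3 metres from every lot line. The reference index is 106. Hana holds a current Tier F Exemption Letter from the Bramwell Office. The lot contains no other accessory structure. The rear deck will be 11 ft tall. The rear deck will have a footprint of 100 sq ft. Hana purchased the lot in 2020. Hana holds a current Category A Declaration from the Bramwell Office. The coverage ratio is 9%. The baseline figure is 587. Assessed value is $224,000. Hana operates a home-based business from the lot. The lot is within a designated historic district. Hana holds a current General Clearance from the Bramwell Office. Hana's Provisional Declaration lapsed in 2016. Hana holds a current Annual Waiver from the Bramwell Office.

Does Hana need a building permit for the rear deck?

Yes — Hana must obtain a building permit.

Exception (a) fails — the structure's footprint is 100 sq ft, not less than 95 sq ft.
Exception (b) fails — no current Provisional Declaration is held.
Exception (c): the baseline figure is 587, below the 682 limit; a current Category A Declaration is held — every condition holds. However, paragraph (f) must be considered: (f) operates against (c): a current Annual Waiver is held. (c) is therefore removed.
Exception (d) is satisfied on its face — no windows face an adjoining lot; the structure's height is 11 ft, below the 12 ft limit. However, paragraph (g) must be considered: (g) is triggered — a current General Clearance is held. (d) is therefore removed.
All of (e)'s requirements are met (a current Tier F Exemption Letter is held; the lot has no other accessory structure). But applying paragraphs (h)–(m): (h) operates against (e): a home-based business operates on the lot. (i) applies (the reference index is 106, less than the 118 limit), but is displaced by (j): (j) operates against (i): the coverage ratio is 9%, less than the 10% limit. (k), which would lift (j), is inapplicable — the Annual Exemption Letter is not current. (e) is therefore removed.
Every exception is unavailable, so the rule governs.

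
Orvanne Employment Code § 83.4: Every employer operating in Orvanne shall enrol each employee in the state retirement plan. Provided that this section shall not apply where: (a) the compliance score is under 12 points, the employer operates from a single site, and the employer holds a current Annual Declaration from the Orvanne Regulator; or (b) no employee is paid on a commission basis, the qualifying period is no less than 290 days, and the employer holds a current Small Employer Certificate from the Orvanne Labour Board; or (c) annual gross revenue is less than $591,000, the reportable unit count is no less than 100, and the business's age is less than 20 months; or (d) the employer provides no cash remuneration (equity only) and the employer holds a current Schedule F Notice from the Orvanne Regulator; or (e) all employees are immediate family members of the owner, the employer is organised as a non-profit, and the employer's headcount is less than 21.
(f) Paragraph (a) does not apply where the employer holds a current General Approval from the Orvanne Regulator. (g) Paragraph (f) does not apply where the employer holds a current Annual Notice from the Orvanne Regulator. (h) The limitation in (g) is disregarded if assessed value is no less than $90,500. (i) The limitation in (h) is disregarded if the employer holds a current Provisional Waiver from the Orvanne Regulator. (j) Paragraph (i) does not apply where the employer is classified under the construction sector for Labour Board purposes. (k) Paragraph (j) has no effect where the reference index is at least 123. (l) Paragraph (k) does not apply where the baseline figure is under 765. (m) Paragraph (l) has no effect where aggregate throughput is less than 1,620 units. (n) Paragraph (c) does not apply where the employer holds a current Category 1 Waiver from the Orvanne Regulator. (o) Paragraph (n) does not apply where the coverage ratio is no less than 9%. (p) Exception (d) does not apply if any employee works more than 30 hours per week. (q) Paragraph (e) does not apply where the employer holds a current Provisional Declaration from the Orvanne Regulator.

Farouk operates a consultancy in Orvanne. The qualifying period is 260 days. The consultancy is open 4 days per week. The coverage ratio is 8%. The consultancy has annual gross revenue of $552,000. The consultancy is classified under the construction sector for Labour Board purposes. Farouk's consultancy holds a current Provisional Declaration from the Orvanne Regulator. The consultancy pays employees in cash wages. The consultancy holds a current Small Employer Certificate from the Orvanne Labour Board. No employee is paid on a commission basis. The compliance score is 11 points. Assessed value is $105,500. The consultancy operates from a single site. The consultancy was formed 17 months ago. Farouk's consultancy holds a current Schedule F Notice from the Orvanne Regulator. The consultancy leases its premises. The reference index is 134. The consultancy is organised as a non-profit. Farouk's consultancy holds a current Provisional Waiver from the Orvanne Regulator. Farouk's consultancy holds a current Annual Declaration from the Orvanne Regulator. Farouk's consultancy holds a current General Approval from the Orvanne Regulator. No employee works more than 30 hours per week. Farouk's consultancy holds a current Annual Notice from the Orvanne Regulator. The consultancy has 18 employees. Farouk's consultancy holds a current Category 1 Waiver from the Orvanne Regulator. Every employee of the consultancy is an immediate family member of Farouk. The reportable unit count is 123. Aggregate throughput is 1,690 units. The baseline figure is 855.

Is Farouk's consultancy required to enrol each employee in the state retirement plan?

No — exception (a) applies; Farouk's consultancy is not required to enrol each employee in the state retirement plan.

Exception (a): the compliance score is 11 points, under the 12 points limit; the employer operates from a single site; a current Annual Declaration is held — every condition holds. As to paragraphs (f)–(m): (f) is triggered (a current General Approval is held), but is set aside by (g): (g) is triggered — a current Annual Notice is held. (h) would limit (g) — assessed value is $105,500, meeting the $90,500 threshold — but (i) sets (h) aside: (i) is triggered — a current Provisional Waiver is held. (j) would limit (i) — the consultancy is classified under the construction sector — but (k) sets (j) aside: (k) is engaged — the reference index is 134, meeting the 123 threshold. (l), which would lift (k), is not triggered — the baseline figure is 855, not under 765. So (a) applies.
Exception (b) fails — the qualifying period is 260 days, short of 290 days.
Exception (c) is satisfied on its face — annual gross revenue is $552,000, less than the $591,000 limit; the reportable unit count is 123, meeting the 100 threshold; the business's age is 17 months, less than the 20 months limit. Turning to paragraphs (n)–(o): (n) operates against (c): a current Category 1 Waiver is held. (o) is inapplicable (the coverage ratio is 8%, short of 9%), so (n) stands. So (c) is unavailable.
Exception (d) fails — employees are paid cash wages.
Exception (e)'s conditions are all satisfied: every employee is an immediate family member; the employer is a non-profit; the employer's headcount is 18, less than the 21 limit. But applying paragraph (q): (q) is engaged — a current Provisional Declaration is held. So (e) is unavailable.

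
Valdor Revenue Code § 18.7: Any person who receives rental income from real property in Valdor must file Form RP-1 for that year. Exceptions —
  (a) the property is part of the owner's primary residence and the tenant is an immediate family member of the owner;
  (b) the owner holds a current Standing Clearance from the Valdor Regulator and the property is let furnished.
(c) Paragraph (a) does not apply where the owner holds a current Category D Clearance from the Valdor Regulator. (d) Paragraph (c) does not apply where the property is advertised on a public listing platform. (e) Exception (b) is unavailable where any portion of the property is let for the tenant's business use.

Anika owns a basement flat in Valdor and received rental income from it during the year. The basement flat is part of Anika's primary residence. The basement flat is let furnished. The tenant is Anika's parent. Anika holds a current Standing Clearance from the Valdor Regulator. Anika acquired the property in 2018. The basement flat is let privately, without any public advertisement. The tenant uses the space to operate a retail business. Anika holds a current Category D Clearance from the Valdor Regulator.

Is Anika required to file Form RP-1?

Exception (a) is satisfied on its face — the basement flat is part of the primary residence; the tenant is an immediate family member. But applying paragraphs (c)–(d): (c) is triggered — a current Category D Clearance is held. (d) is inapplicable (the property is let privately without advertisement), so (c) stands. Exception (a) does not apply.
Exception (b): a current Standing Clearance is held; the property is let furnished — every condition holds. But: (e) operates — the space is let for business use. (b) is therefore removed.
No exception applies. The general rule governs.

Yes — Anika must file Form RP-1.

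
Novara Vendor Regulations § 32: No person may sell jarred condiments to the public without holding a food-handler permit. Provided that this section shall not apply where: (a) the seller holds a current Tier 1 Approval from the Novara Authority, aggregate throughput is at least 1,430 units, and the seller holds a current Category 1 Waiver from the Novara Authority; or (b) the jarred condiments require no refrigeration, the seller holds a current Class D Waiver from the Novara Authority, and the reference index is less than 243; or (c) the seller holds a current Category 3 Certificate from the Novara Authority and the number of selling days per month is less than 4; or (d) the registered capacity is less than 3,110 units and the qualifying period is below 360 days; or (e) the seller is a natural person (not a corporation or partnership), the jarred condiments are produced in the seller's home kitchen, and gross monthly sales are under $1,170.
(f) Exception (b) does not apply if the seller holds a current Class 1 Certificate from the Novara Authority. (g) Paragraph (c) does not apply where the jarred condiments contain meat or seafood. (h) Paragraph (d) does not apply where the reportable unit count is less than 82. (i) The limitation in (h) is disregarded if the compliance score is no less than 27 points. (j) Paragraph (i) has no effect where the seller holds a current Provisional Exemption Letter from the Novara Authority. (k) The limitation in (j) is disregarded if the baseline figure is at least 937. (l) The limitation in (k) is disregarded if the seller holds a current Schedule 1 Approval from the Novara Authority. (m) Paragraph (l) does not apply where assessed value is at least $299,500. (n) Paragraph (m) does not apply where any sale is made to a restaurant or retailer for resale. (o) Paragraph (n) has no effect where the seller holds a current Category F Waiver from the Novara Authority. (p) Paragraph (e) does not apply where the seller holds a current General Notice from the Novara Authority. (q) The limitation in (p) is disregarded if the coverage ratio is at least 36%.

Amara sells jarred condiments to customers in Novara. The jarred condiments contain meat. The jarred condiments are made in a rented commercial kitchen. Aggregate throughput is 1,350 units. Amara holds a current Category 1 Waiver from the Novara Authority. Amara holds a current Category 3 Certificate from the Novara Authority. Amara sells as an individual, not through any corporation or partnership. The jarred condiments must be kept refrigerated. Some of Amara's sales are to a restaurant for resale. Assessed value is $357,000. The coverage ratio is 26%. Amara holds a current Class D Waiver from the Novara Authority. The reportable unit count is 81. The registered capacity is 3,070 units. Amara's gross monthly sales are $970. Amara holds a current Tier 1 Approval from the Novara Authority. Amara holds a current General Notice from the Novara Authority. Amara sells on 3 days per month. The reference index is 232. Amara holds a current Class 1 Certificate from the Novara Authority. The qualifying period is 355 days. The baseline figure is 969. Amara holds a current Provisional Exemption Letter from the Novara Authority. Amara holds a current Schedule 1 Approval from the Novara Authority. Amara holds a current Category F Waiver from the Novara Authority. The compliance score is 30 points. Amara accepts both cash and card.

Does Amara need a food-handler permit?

No — exception (d) applies; Amara is not required to hold a food-handler permit.

Exception (a) fails — aggregate throughput is 1,350 units, short of 1,430 units.
Exception (b) fails — the jarred condiments require refrigeration.
Exception (c) is satisfied on its face — a current Category 3 Certificate is held; the number of selling days per month is 3, less than the 4 limit. But: (g) applies — the jarred condiments contain meat. Exception (c) does not apply.
Exception (d): the registered capacity is 3,070 units, less than the 3,110 units limit; the qualifying period is 355 days, below the 360 days limit — every condition holds. Applying paragraphs (h)–(o): (h) would limit (d) — the reportable unit count is 81, less than the 82 limit — but (i) sets (h) aside: (i) applies — the compliance score is 30 points, meeting the 27 points threshold. (j) would limit (i) — a current Provisional Exemption Letter is held — but (k) sets (j) aside: (k) is engaged — the baseline figure is 969, meeting the 937 threshold. (l) applies (a current Schedule 1 Approval is held), but is overridden by (m): (m) is triggered — assessed value is $357,000, meeting the $299,500 threshold. (n) is triggered (some sales are to a restaurant for resale), but is itself disapplied by (o): (o) is triggered — a current Category F Waiver is held. Exception (d) stands.
Exception (e) fails — the jarred condiments are made in a commercial kitchen, not a home kitchen.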